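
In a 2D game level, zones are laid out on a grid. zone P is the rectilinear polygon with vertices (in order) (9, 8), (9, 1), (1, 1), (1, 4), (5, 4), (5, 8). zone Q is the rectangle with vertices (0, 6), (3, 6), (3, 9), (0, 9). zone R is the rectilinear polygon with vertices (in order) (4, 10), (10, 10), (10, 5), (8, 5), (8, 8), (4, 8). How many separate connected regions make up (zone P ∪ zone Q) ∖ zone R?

(zone P ∪ zone Q) ∖ zone R splits into 2 disjoint pieces (area 37, area 9).

2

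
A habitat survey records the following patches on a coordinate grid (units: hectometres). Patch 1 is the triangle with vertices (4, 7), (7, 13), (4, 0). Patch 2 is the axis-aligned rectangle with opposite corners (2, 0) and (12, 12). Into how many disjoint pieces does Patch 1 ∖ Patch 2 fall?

1

Patch 1 ∖ Patch 2 is a single connected region.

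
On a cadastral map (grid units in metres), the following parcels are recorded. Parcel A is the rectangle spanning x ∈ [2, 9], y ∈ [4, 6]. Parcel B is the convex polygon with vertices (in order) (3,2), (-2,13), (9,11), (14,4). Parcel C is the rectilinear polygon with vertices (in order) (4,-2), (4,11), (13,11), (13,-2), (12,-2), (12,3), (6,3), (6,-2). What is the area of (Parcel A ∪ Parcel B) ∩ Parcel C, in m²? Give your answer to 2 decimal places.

The region (Parcel A ∪ Parcel B) ∩ Parcel C is the polygon with vertices (13,5.4), (13,3.818), (8.5,3), (6,3), (6,2.546), (4,2.182), (4,11), (9,11).
By the shoelace formula its area is 60.23.

60.23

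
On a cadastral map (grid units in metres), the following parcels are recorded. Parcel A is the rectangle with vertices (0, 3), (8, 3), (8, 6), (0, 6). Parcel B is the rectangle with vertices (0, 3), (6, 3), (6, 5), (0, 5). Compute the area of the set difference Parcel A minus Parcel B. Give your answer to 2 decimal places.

12.00

|Parcel A∩Parcel B|: x∈[0,6], y∈[3,5] → 6·2 = 12.
|Parcel A| = 24.
|Parcel A ∖ Parcel B| = |Parcel A| − |Parcel A∩Parcel B| = 24 − 12 = 12.00.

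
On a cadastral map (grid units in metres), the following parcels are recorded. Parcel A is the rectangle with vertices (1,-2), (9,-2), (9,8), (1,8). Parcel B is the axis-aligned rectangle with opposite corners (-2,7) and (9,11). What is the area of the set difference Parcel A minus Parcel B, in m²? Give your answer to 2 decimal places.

|Parcel A∩Parcel B|: x∈[1,9], y∈[7,8] → 8·1 = 8.
|Parcel A| = 80.
|Parcel A ∖ Parcel B| = |Parcel A| − |Parcel A∩Parcel B| = 80 − 8 = 72.00.

72.00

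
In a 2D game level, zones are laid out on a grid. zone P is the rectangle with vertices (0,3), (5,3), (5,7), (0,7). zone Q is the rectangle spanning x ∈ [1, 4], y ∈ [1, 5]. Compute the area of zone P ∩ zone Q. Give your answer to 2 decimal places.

6.00

|zone P∩zone Q|: x∈[1,4], y∈[3,5] → 3·2 = 6.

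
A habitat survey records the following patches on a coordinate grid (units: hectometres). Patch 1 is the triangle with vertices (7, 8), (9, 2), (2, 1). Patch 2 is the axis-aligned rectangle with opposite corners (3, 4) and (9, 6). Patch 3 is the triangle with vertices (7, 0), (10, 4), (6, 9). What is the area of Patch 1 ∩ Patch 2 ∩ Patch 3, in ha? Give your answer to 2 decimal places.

3.11

The intersection is the polygon with vertices (6.556,4), (6.333,6), (7.667,6), (8.333,4).
By the shoelace formula its area is 3.11.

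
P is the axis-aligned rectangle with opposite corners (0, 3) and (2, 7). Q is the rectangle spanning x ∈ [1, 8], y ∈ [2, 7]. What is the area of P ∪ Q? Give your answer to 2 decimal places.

39.00

By inclusion–exclusion:
Individual areas: |P| = 8, |Q| = 35.
|P∩Q|: x∈[1,2], y∈[3,7] → 1·4 = 4.
|P ∪ Q| = 43 − 4 = 39.00.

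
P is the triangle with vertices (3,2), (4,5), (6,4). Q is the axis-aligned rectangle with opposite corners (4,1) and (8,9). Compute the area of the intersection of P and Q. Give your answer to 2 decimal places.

2.33

The intersection is the polygon with vertices (6,4), (4,2.667), (4,5).
By the shoelace formula its area is 2.33.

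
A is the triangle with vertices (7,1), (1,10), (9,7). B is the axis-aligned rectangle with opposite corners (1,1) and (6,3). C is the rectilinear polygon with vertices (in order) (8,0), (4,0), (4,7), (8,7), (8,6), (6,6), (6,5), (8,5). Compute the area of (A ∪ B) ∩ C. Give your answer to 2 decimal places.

17.67

|A ∪ B| = 36.9167.
|(A ∪ B) ∩ C| = 17.67.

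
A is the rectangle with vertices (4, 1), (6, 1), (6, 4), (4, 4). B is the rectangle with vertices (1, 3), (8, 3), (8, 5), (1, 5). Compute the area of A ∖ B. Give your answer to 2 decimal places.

4.00

|A∩B|: x∈[4,6], y∈[3,4] → 2·1 = 2.
|A| = 6.
|A ∖ B| = |A| − |A∩B| = 6 − 2 = 4.00.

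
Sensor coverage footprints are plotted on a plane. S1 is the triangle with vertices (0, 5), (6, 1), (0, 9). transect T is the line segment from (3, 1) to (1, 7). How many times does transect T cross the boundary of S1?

The segment meets the boundary at (2.143,3.571).

1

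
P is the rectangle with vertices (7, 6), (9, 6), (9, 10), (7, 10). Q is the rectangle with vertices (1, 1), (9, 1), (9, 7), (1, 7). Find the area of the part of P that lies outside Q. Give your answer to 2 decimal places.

6.00

|P∩Q|: x∈[7,9], y∈[6,7] → 2·1 = 2.
|P| = 8.
|P ∖ Q| = |P| − |P∩Q| = 8 − 2 = 6.00.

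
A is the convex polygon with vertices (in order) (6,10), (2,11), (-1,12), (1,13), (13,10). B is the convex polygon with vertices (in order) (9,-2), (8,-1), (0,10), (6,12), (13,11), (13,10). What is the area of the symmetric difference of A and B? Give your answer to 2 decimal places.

|A| = 16.5, |B| = 96, |A∩B| = 9.5.
|A △ B| = |A| + |B| − 2·|A∩B| = 16.5 + 96 − 19 = 93.50.

93.50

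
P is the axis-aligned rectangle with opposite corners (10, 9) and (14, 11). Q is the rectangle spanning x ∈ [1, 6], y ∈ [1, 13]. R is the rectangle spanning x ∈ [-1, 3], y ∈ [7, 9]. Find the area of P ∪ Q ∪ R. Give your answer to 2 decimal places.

72.00

By inclusion–exclusion:
Individual areas: |P| = 8, |Q| = 60, |R| = 8.
|P∩Q| = 0 (no overlap).
|P∩R| = 0 (no overlap).
|Q∩R|: x∈[1,3], y∈[7,9] → 2·2 = 4.
|P∩Q∩R| = 0.
|P ∪ Q ∪ R| = 76 − 4 + 0 = 72.00.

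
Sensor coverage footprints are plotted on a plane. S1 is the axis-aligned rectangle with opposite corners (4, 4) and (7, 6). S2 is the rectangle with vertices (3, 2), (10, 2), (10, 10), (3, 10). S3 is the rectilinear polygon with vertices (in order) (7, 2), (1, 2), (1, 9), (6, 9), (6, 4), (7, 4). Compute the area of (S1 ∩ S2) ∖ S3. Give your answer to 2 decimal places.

|S1 ∩ S2| = 6.
|(S1 ∩ S2) ∩ S3| = 4.
|(S1 ∩ S2) ∖ S3| = 6 − 4 = 2.00.

2.00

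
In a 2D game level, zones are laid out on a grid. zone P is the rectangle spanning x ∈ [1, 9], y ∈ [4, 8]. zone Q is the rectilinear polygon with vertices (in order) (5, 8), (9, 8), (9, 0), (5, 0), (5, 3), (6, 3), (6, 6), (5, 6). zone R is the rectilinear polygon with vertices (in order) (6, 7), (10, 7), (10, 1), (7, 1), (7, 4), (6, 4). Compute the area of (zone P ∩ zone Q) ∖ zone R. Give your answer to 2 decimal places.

|zone P ∩ zone Q| = 14.
|(zone P ∩ zone Q) ∩ zone R| = 9.
|(zone P ∩ zone Q) ∖ zone R| = 14 − 9 = 5.00.

5.00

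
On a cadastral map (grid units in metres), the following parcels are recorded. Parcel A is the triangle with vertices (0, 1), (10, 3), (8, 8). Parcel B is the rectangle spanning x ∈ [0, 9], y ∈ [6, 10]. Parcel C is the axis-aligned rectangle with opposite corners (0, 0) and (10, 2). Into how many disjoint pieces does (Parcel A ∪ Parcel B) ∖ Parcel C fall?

1

(Parcel A ∪ Parcel B) ∖ Parcel C is a single connected region.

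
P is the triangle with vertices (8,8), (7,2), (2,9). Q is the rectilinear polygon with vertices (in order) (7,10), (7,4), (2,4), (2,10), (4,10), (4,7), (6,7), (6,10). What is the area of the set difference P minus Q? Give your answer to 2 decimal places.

|P| = 18.5, |P∩Q| = 10.9881.
|P ∖ Q| = |P| − |P∩Q| = 18.5 − 10.9881 = 7.51.

7.51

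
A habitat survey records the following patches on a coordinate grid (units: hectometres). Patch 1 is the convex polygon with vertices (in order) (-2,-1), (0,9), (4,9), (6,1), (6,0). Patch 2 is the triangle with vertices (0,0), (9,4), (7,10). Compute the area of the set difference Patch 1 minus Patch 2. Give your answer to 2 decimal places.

|Patch 1| = 58, |Patch 1∩Patch 2| = 12.7467.
|Patch 1 ∖ Patch 2| = |Patch 1| − |Patch 1∩Patch 2| = 58 − 12.7467 = 45.25.

45.25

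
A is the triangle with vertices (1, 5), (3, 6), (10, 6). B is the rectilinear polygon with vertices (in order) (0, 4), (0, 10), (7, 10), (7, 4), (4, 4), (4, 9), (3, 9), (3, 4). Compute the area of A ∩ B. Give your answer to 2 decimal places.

2.28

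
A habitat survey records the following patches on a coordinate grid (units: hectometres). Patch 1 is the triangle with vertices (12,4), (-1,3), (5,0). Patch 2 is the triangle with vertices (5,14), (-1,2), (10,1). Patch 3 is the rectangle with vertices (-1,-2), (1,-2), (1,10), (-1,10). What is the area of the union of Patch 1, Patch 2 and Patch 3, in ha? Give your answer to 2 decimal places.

94.96

By inclusion–exclusion:
Individual areas: |Patch 1| = 22.5, |Patch 2| = 69, |Patch 3| = 24.
|Patch 1∩Patch 2| = 16.2987.
|Patch 1∩Patch 3| = 1.1538.
|Patch 2∩Patch 3| = 4.1818.
|Patch 1∩Patch 2∩Patch 3| = 1.0938.
|Patch 1 ∪ Patch 2 ∪ Patch 3| = 115.5 − 21.6344 + 1.0938 = 94.96.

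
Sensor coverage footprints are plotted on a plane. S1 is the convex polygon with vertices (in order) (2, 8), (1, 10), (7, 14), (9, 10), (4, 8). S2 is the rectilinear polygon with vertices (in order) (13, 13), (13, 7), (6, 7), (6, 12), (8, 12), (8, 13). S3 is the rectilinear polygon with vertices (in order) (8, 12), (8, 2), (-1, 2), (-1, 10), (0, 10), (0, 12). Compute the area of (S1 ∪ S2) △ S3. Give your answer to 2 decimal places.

96.80

|S1 ∪ S2| = 59.2.
|(S1 ∪ S2) ∩ S3| = 25.2.
|(S1 ∪ S2) △ S3| = 59.2 + 88 − 50.4 = 96.80.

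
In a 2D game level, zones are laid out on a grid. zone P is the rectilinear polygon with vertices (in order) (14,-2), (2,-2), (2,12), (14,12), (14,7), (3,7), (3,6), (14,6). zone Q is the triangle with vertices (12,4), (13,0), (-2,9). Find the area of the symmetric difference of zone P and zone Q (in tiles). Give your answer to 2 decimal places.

|zone P| = 157, |zone Q| = 25.5, |zone P∩zone Q| = 21.5571.
|zone P △ zone Q| = |zone P| + |zone Q| − 2·|zone P∩zone Q| = 157 + 25.5 − 43.1143 = 139.39.

139.39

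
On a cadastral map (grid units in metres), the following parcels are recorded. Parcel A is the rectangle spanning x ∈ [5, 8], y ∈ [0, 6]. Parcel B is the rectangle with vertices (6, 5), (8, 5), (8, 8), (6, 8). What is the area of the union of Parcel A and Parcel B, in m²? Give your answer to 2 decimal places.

By inclusion–exclusion:
Individual areas: |Parcel A| = 18, |Parcel B| = 6.
|Parcel A∩Parcel B|: x∈[6,8], y∈[5,6] → 2·1 = 2.
|Parcel A ∪ Parcel B| = 24 − 2 = 22.00.

22.00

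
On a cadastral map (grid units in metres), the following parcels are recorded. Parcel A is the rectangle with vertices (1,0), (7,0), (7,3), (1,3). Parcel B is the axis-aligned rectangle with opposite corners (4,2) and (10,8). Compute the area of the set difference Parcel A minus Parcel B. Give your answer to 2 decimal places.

15.00

|Parcel A∩Parcel B|: x∈[4,7], y∈[2,3] → 3·1 = 3.
|Parcel A| = 18.
|Parcel A ∖ Parcel B| = |Parcel A| − |Parcel A∩Parcel B| = 18 − 3 = 15.00.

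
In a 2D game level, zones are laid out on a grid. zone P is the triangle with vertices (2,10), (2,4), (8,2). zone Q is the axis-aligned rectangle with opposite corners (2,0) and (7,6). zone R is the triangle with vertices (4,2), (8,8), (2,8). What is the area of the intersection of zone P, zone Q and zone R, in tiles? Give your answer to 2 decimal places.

The intersection is the polygon with vertices (5,6), (5.882,4.824), (4.727,3.091), (3.5,3.5), (2.667,6).
By the shoelace formula its area is 6.20.

6.20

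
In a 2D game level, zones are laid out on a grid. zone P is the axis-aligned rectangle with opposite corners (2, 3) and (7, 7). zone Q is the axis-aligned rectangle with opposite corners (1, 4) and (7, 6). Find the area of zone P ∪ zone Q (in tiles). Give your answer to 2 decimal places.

22.00

By inclusion–exclusion:
Individual areas: |zone P| = 20, |zone Q| = 12.
|zone P∩zone Q|: x∈[2,7], y∈[4,6] → 5·2 = 10.
|zone P ∪ zone Q| = 32 − 10 = 22.00.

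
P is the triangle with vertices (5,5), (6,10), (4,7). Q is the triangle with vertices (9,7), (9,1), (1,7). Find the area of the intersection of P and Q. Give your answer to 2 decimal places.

1.40

The intersection is the polygon with vertices (5,5), (4,7), (5.4,7).
By the shoelace formula its area is 1.40.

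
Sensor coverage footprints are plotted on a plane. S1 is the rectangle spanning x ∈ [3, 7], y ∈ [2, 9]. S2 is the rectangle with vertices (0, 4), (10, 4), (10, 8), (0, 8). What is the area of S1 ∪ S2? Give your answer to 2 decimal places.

By inclusion–exclusion:
Individual areas: |S1| = 28, |S2| = 40.
|S1∩S2|: x∈[3,7], y∈[4,8] → 4·4 = 16.
|S1 ∪ S2| = 68 − 16 = 52.00.

52.00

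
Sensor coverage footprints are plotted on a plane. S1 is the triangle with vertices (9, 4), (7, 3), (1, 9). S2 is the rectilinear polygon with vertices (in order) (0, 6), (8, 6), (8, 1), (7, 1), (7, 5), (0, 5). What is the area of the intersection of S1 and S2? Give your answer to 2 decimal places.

3.74

The intersection is the polygon with vertices (7,3), (7,5), (5,5), (4,6), (5.8,6), (8,4.625), (8,3.5).
By the shoelace formula its area is 3.74.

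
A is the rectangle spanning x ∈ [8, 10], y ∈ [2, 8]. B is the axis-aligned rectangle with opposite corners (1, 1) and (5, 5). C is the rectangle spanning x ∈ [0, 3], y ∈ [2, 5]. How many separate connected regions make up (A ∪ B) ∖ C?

2

(A ∪ B) ∖ C splits into 2 disjoint pieces (area 12, area 10).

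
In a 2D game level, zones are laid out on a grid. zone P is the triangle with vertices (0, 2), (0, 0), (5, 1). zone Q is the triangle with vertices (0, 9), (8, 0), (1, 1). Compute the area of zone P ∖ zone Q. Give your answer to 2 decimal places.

|zone P| = 5, |zone P∩zone Q| = 2.3077.
|zone P ∖ zone Q| = |zone P| − |zone P∩zone Q| = 5 − 2.3077 = 2.69.

2.69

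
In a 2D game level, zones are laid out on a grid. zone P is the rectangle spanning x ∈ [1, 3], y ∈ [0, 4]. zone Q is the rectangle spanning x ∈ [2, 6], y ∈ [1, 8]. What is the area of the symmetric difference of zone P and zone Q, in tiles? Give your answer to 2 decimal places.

|zone P∩zone Q|: x∈[2,3], y∈[1,4] → 1·3 = 3.
|zone P △ zone Q| = |zone P| + |zone Q| − 2·|zone P∩zone Q| = 8 + 28 − 6 = 30.00.

30.00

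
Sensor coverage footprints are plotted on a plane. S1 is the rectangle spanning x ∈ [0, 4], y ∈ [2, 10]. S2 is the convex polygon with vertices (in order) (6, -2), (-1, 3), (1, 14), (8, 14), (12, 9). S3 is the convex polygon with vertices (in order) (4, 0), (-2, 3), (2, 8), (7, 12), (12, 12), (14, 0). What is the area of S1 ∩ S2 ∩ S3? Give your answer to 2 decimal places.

23.04

The intersection is the polygon with vertices (4,2), (0.4,2), (0,2.286), (0,5.5), (2,8), (4,9.6).
By the shoelace formula its area is 23.04.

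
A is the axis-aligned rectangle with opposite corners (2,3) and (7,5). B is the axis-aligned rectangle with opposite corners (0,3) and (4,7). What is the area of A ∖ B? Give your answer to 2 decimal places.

|A∩B|: x∈[2,4], y∈[3,5] → 2·2 = 4.
|A| = 10.
|A ∖ B| = |A| − |A∩B| = 10 − 4 = 6.00.

6.00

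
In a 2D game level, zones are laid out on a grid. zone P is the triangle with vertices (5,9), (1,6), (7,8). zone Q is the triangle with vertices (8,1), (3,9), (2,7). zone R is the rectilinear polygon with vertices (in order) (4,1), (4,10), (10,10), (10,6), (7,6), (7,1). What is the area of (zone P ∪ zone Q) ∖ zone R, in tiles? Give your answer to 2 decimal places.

|zone P ∪ zone Q| = 12.5945.
|(zone P ∪ zone Q) ∩ zone R| = 7.5836.
|(zone P ∪ zone Q) ∖ zone R| = 12.5945 − 7.5836 = 5.01.

5.01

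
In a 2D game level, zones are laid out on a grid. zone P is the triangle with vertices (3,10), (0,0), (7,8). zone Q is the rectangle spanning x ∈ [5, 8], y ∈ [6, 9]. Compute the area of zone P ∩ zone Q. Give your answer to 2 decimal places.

3.25

The intersection is the polygon with vertices (7,8), (5.25,6), (5,6), (5,9).
By the shoelace formula its area is 3.25.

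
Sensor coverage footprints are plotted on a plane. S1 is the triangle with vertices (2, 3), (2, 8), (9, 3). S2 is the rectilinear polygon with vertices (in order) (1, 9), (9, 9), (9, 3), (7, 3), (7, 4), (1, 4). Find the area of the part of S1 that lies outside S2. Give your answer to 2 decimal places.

5.00

|S1| = 17.5, |S1∩S2| = 12.5.
|S1 ∖ S2| = |S1| − |S1∩S2| = 17.5 − 12.5 = 5.00.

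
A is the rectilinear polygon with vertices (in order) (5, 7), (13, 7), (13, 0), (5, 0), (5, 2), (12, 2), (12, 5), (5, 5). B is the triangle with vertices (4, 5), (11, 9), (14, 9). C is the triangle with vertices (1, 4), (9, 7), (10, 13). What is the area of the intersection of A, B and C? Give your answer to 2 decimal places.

The intersection is the polygon with vertices (5,5.571), (7.5,7), (9,7), (5,5.5).
By the shoelace formula its area is 1.21.

1.21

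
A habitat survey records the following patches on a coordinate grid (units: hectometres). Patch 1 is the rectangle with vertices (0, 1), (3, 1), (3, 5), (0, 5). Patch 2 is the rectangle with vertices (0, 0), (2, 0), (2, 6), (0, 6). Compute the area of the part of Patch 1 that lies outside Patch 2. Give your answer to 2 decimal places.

|Patch 1∩Patch 2|: x∈[0,2], y∈[1,5] → 2·4 = 8.
|Patch 1| = 12.
|Patch 1 ∖ Patch 2| = |Patch 1| − |Patch 1∩Patch 2| = 12 − 8 = 4.00.

4.00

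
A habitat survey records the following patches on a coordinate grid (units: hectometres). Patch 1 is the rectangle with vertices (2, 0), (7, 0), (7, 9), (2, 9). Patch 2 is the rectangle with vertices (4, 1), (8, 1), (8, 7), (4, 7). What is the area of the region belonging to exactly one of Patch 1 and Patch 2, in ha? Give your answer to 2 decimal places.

|Patch 1∩Patch 2|: x∈[4,7], y∈[1,7] → 3·6 = 18.
|Patch 1 △ Patch 2| = |Patch 1| + |Patch 2| − 2·|Patch 1∩Patch 2| = 45 + 24 − 36 = 33.00.

33.00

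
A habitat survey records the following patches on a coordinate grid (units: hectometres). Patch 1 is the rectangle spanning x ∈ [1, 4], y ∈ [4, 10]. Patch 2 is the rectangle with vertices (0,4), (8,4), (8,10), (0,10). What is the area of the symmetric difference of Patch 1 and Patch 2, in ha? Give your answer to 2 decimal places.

30.00

|Patch 1∩Patch 2|: x∈[1,4], y∈[4,10] → 3·6 = 18.
|Patch 1 △ Patch 2| = |Patch 1| + |Patch 2| − 2·|Patch 1∩Patch 2| = 18 + 48 − 36 = 30.00.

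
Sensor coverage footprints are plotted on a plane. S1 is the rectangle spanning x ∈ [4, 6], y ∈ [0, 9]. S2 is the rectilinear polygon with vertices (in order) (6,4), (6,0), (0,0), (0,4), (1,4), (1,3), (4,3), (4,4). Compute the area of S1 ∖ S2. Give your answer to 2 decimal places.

10.00

|S1| = 18, |S1∩S2| = 8.
|S1 ∖ S2| = |S1| − |S1∩S2| = 18 − 8 = 10.00.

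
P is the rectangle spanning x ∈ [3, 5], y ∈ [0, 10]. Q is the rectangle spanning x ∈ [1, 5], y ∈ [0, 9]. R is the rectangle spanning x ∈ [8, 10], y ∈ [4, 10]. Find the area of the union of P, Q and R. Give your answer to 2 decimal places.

50.00

By inclusion–exclusion:
Individual areas: |P| = 20, |Q| = 36, |R| = 12.
|P∩Q|: x∈[3,5], y∈[0,9] → 2·9 = 18.
|P∩R| = 0 (no overlap).
|Q∩R| = 0 (no overlap).
|P∩Q∩R| = 0.
|P ∪ Q ∪ R| = 68 − 18 + 0 = 50.00.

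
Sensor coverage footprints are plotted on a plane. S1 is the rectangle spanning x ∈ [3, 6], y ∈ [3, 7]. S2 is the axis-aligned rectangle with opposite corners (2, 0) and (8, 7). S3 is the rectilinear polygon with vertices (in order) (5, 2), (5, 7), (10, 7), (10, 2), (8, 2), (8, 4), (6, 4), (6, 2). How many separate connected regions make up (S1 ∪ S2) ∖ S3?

1

(S1 ∪ S2) ∖ S3 is a single connected region.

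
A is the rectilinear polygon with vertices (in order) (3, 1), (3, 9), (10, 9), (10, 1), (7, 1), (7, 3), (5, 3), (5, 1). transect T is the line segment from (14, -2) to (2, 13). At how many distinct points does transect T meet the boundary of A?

The segment meets the boundary at (5.2,9), (10,3).

2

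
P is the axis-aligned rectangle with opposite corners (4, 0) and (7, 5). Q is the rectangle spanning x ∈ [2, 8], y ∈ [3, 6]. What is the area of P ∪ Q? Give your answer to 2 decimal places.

By inclusion–exclusion:
Individual areas: |P| = 15, |Q| = 18.
|P∩Q|: x∈[4,7], y∈[3,5] → 3·2 = 6.
|P ∪ Q| = 33 − 6 = 27.00.

27.00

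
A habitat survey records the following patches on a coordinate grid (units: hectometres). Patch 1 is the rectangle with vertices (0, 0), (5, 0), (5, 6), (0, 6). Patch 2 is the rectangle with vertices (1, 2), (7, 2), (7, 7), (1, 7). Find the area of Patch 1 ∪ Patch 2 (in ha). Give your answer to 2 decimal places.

By inclusion–exclusion:
Individual areas: |Patch 1| = 30, |Patch 2| = 30.
|Patch 1∩Patch 2|: x∈[1,5], y∈[2,6] → 4·4 = 16.
|Patch 1 ∪ Patch 2| = 60 − 16 = 44.00.

44.00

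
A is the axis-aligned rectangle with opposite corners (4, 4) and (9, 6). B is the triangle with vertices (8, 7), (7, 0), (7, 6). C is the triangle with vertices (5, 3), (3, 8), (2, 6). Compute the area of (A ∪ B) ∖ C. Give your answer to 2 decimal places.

11.12

|A ∪ B| = 11.5714.
|(A ∪ B) ∩ C| = 0.45.
|(A ∪ B) ∖ C| = 11.5714 − 0.45 = 11.12.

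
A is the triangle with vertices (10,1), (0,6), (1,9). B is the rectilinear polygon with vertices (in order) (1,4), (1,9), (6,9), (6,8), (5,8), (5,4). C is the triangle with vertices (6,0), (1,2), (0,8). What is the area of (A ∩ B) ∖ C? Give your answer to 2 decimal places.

|A ∩ B| = 10.6389.
|(A ∩ B) ∩ C| = 0.8167.
|(A ∩ B) ∖ C| = 10.6389 − 0.8167 = 9.82.

9.82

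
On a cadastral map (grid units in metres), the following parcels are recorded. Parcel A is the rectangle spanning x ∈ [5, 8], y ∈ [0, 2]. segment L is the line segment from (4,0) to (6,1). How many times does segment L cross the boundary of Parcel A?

The segment meets the boundary at (5,0.5).

1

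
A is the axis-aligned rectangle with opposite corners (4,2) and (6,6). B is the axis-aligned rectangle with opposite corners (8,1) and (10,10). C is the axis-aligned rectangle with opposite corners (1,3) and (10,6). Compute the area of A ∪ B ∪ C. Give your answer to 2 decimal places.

41.00

By inclusion–exclusion:
Individual areas: |A| = 8, |B| = 18, |C| = 27.
|A∩B| = 0 (no overlap).
|A∩C|: x∈[4,6], y∈[3,6] → 2·3 = 6.
|B∩C|: x∈[8,10], y∈[3,6] → 2·3 = 6.
|A∩B∩C| = 0.
|A ∪ B ∪ C| = 53 − 12 + 0 = 41.00.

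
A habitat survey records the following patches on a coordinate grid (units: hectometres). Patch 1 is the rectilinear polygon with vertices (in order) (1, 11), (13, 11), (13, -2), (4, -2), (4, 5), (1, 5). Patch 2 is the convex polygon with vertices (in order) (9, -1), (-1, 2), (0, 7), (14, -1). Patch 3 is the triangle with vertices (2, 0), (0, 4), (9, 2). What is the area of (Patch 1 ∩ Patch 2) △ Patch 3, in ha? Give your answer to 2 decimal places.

|Patch 1 ∩ Patch 2| = 26.3214.
|(Patch 1 ∩ Patch 2) ∩ Patch 3| = 6.3319.
|(Patch 1 ∩ Patch 2) △ Patch 3| = 26.3214 + 16 − 12.6638 = 29.66.

29.66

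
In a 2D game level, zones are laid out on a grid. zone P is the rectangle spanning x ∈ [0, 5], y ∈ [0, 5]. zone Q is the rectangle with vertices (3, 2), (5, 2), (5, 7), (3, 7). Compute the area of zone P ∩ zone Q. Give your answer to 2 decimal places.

6.00

|zone P∩zone Q|: x∈[3,5], y∈[2,5] → 2·3 = 6.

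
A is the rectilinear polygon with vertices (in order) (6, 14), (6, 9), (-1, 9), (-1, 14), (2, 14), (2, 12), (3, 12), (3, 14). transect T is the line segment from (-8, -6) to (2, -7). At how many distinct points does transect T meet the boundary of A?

0

The segment lies entirely outside A and never meets its boundary.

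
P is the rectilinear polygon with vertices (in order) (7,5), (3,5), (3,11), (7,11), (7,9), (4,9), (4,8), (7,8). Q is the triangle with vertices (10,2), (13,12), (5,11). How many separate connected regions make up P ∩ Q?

P ∩ Q splits into 2 disjoint pieces (area 2.8889, area 0.1).

2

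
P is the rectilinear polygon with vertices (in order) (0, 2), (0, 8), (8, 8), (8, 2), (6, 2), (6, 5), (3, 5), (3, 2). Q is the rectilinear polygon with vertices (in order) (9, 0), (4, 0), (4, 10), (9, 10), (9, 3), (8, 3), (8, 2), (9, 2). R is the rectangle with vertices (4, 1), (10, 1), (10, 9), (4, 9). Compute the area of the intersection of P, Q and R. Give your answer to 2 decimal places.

18.00

The intersection is the polygon with vertices (8,3), (8,2), (6,2), (6,5), (4,5), (4,8), (8,8).
By the shoelace formula its area is 18.00.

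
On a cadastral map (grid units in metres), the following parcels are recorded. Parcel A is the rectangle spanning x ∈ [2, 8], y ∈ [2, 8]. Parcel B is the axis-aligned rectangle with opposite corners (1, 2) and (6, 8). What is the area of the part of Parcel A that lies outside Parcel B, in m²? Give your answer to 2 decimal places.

12.00

|Parcel A∩Parcel B|: x∈[2,6], y∈[2,8] → 4·6 = 24.
|Parcel A| = 36.
|Parcel A ∖ Parcel B| = |Parcel A| − |Parcel A∩Parcel B| = 36 − 24 = 12.00.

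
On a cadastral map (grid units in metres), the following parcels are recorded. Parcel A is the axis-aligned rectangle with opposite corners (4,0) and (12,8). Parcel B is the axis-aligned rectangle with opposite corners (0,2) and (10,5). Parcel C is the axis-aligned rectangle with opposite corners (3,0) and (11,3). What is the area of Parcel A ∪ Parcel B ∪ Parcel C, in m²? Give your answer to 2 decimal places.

By inclusion–exclusion:
Individual areas: |Parcel A| = 64, |Parcel B| = 30, |Parcel C| = 24.
|Parcel A∩Parcel B|: x∈[4,10], y∈[2,5] → 6·3 = 18.
|Parcel A∩Parcel C|: x∈[4,11], y∈[0,3] → 7·3 = 21.
|Parcel B∩Parcel C|: x∈[3,10], y∈[2,3] → 7·1 = 7.
|Parcel A∩Parcel B∩Parcel C| = 6.
|Parcel A ∪ Parcel B ∪ Parcel C| = 118 − 46 + 6 = 78.00.

78.00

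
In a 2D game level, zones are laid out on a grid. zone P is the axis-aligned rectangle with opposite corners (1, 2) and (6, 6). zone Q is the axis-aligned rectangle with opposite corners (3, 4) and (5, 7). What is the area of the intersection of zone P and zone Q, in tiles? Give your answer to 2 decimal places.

4.00

|zone P∩zone Q|: x∈[3,5], y∈[4,6] → 2·2 = 4.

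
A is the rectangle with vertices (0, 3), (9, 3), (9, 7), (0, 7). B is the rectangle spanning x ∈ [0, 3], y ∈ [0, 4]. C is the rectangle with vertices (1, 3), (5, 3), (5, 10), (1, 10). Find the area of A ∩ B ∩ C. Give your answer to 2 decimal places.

2.00

The intersection is the polygon with vertices (3,4), (3,3), (1,3), (1,4).
By the shoelace formula its area is 2.00.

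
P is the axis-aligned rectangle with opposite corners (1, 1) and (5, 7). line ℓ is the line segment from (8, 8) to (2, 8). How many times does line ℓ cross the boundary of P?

The segment lies entirely outside P and never meets its boundary.

0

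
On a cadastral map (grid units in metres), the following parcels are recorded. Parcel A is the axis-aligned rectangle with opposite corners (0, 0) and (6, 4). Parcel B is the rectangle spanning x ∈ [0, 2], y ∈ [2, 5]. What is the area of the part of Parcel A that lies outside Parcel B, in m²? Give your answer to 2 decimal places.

|Parcel A∩Parcel B|: x∈[0,2], y∈[2,4] → 2·2 = 4.
|Parcel A| = 24.
|Parcel A ∖ Parcel B| = |Parcel A| − |Parcel A∩Parcel B| = 24 − 4 = 20.00.

20.00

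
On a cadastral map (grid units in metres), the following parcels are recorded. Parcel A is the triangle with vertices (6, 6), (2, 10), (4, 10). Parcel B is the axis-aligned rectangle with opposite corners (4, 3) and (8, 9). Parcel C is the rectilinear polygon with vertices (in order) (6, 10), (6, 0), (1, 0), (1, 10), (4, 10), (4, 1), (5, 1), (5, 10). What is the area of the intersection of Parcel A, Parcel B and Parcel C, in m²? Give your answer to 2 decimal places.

0.50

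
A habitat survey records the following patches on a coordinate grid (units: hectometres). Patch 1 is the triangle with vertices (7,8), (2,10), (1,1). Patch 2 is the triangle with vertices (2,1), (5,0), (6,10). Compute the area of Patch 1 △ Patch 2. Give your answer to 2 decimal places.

31.60

|Patch 1| = 23.5, |Patch 2| = 15.5, |Patch 1∩Patch 2| = 3.7007.
|Patch 1 △ Patch 2| = |Patch 1| + |Patch 2| − 2·|Patch 1∩Patch 2| = 23.5 + 15.5 − 7.4013 = 31.60.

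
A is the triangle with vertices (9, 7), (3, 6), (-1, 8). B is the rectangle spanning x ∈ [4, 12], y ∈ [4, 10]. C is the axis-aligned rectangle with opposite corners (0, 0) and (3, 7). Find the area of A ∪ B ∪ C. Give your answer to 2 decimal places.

By inclusion–exclusion:
Individual areas: |A| = 8, |B| = 48, |C| = 21.
|A∩B| = 3.3333.
|A∩C| = 1.
|B∩C| = 0 (no overlap).
|A∩B∩C| = 0.
|A ∪ B ∪ C| = 77 − 4.3333 + 0 = 72.67.

72.67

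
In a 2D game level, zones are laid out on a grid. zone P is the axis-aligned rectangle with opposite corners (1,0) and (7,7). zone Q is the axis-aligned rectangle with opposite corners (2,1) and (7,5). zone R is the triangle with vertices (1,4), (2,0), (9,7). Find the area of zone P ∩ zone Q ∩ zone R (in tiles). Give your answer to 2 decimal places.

11.48

The intersection is the polygon with vertices (2,1), (2,4.375), (3.667,5), (7,5), (3,1).
By the shoelace formula its area is 11.48.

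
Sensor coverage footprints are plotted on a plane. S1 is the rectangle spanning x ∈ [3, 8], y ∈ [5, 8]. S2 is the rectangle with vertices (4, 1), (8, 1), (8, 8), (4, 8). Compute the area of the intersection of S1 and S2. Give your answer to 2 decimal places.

|S1∩S2|: x∈[4,8], y∈[5,8] → 4·3 = 12.

12.00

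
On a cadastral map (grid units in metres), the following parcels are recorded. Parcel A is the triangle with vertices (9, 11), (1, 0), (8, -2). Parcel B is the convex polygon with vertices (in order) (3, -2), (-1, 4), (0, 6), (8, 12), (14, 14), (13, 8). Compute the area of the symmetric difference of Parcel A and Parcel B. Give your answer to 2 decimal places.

85.50

|Parcel A| = 46.5, |Parcel B| = 110, |Parcel A∩Parcel B| = 35.4983.
|Parcel A △ Parcel B| = |Parcel A| + |Parcel B| − 2·|Parcel A∩Parcel B| = 46.5 + 110 − 70.9965 = 85.50.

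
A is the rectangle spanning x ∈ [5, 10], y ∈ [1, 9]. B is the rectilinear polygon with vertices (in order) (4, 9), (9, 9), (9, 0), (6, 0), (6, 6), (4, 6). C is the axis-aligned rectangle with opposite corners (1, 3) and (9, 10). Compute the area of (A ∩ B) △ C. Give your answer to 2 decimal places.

41.00

|A ∩ B| = 27.
|(A ∩ B) ∩ C| = 21.
|(A ∩ B) △ C| = 27 + 56 − 42 = 41.00.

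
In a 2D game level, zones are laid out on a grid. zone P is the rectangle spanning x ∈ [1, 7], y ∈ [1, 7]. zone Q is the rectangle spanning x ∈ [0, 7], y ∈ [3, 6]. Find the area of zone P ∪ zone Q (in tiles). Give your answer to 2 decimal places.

By inclusion–exclusion:
Individual areas: |zone P| = 36, |zone Q| = 21.
|zone P∩zone Q|: x∈[1,7], y∈[3,6] → 6·3 = 18.
|zone P ∪ zone Q| = 57 − 18 = 39.00.

39.00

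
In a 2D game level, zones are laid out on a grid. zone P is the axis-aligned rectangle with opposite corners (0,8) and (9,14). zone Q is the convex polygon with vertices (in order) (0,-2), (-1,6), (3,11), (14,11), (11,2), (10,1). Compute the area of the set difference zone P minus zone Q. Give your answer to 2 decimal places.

32.40

|zone P| = 54, |zone P∩zone Q| = 21.6.
|zone P ∖ zone Q| = |zone P| − |zone P∩zone Q| = 54 − 21.6 = 32.40.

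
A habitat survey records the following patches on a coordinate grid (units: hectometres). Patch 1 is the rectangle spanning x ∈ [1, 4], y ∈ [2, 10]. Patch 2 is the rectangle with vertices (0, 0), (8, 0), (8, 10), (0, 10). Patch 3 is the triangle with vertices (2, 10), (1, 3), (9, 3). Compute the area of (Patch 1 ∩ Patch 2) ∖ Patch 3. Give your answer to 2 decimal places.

|Patch 1 ∩ Patch 2| = 24.
|(Patch 1 ∩ Patch 2) ∩ Patch 3| = 15.5.
|(Patch 1 ∩ Patch 2) ∖ Patch 3| = 24 − 15.5 = 8.50.

8.50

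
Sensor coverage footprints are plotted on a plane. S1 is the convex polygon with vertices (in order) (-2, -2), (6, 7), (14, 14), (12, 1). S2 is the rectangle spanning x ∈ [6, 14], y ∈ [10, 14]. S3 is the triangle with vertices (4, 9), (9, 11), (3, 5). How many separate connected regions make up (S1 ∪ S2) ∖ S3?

(S1 ∪ S2) ∖ S3 is a single connected region.

1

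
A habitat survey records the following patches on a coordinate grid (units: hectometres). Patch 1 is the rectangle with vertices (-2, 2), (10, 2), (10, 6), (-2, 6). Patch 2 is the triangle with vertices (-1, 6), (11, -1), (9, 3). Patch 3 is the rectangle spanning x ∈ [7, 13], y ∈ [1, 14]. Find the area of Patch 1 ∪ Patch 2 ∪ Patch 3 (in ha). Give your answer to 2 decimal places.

116.81

By inclusion–exclusion:
Individual areas: |Patch 1| = 48, |Patch 2| = 17, |Patch 3| = 78.
|Patch 1∩Patch 2| = 11.5357.
|Patch 1∩Patch 3|: x∈[7,10], y∈[2,6] → 3·4 = 12.
|Patch 2∩Patch 3| = 5.5048.
|Patch 1∩Patch 2∩Patch 3| = 2.85.
|Patch 1 ∪ Patch 2 ∪ Patch 3| = 143 − 29.0405 + 2.85 = 116.81.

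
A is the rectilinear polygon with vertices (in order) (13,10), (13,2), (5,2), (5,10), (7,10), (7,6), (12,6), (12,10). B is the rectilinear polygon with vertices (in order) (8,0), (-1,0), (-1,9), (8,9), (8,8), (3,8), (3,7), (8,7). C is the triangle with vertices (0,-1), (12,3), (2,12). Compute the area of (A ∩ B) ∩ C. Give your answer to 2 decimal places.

|A ∩ B| = 16.
|(A ∩ B) ∩ C| = 14.89.

14.89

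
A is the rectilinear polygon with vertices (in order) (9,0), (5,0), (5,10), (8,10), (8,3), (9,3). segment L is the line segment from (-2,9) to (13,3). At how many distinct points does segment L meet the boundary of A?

The segment meets the boundary at (8,5), (5,6.2).

2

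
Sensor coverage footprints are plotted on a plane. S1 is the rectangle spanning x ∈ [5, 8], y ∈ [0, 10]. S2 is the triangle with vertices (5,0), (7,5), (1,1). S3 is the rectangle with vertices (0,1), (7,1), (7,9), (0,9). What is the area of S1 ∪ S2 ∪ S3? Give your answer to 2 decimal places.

By inclusion–exclusion:
Individual areas: |S1| = 30, |S2| = 11, |S3| = 56.
|S1∩S2| = 3.6667.
|S1∩S3|: x∈[5,7], y∈[1,9] → 2·8 = 16.
|S2∩S3| = 8.8.
|S1∩S2∩S3| = 3.4667.
|S1 ∪ S2 ∪ S3| = 97 − 28.4667 + 3.4667 = 72.00.

72.00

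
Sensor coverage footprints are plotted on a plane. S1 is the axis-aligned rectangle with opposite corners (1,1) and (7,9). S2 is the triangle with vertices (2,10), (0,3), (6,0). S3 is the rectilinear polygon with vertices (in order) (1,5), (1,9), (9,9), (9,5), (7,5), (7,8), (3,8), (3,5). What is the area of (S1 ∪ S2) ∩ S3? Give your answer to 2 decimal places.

|S1 ∪ S2| = 51.1429.
|(S1 ∪ S2) ∩ S3| = 12.00.

12.00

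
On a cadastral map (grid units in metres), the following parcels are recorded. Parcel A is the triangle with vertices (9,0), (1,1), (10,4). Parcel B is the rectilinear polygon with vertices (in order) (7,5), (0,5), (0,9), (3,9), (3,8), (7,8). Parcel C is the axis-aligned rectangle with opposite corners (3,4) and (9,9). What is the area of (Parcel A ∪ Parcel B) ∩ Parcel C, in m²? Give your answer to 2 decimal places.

|Parcel A ∪ Parcel B| = 40.5.
|(Parcel A ∪ Parcel B) ∩ Parcel C| = 12.00.

12.00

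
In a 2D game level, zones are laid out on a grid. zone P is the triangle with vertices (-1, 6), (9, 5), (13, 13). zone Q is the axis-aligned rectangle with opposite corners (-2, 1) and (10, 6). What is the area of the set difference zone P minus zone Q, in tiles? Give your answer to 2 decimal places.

36.75

|zone P| = 42, |zone P∩zone Q| = 5.25.
|zone P ∖ zone Q| = |zone P| − |zone P∩zone Q| = 42 − 5.25 = 36.75.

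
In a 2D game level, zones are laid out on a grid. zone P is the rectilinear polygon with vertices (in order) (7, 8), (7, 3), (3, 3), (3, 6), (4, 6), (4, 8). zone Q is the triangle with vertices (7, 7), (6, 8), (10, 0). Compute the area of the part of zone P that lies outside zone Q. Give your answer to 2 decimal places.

17.50

|zone P| = 18, |zone P∩zone Q| = 0.5.
|zone P ∖ zone Q| = |zone P| − |zone P∩zone Q| = 18 − 0.5 = 17.50.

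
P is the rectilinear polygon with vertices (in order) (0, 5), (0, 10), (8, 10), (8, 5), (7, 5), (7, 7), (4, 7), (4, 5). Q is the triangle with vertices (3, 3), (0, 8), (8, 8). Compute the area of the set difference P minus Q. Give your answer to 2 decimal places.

21.20

|P| = 34, |P∩Q| = 12.8.
|P ∖ Q| = |P| − |P∩Q| = 34 − 12.8 = 21.20.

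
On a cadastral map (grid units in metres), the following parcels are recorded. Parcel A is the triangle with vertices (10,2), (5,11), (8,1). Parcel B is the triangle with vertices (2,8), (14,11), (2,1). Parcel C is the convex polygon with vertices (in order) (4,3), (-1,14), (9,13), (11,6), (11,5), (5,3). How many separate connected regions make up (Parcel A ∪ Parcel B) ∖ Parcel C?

(Parcel A ∪ Parcel B) ∖ Parcel C splits into 3 disjoint pieces (area 5.2273, area 6.8, area 4.3122).

3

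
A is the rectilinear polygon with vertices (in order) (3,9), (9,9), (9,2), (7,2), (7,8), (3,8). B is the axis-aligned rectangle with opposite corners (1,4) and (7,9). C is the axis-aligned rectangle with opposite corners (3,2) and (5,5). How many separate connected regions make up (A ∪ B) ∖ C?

(A ∪ B) ∖ C is a single connected region.

1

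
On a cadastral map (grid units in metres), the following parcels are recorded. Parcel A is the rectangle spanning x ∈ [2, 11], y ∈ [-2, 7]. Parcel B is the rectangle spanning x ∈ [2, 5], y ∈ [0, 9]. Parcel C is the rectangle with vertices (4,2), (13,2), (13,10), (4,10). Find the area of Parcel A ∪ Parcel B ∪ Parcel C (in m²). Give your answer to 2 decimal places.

122.00

By inclusion–exclusion:
Individual areas: |Parcel A| = 81, |Parcel B| = 27, |Parcel C| = 72.
|Parcel A∩Parcel B|: x∈[2,5], y∈[0,7] → 3·7 = 21.
|Parcel A∩Parcel C|: x∈[4,11], y∈[2,7] → 7·5 = 35.
|Parcel B∩Parcel C|: x∈[4,5], y∈[2,9] → 1·7 = 7.
|Parcel A∩Parcel B∩Parcel C| = 5.
|Parcel A ∪ Parcel B ∪ Parcel C| = 180 − 63 + 5 = 122.00.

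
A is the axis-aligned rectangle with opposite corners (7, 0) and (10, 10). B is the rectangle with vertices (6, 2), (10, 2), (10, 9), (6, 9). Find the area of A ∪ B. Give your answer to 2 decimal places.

By inclusion–exclusion:
Individual areas: |A| = 30, |B| = 28.
|A∩B|: x∈[7,10], y∈[2,9] → 3·7 = 21.
|A ∪ B| = 58 − 21 = 37.00.

37.00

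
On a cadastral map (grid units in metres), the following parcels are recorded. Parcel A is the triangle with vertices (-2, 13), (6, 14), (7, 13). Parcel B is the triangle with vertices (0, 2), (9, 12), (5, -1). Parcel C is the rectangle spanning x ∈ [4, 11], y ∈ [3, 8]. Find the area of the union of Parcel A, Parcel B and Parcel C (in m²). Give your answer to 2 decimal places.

By inclusion–exclusion:
Individual areas: |Parcel A| = 4.5, |Parcel B| = 38.5, |Parcel C| = 35.
|Parcel A∩Parcel B| = 0.
|Parcel A∩Parcel C| = 0.
|Parcel B∩Parcel C| = 13.9111.
|Parcel A∩Parcel B∩Parcel C| = 0.
|Parcel A ∪ Parcel B ∪ Parcel C| = 78 − 13.9111 + 0 = 64.09.

64.09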